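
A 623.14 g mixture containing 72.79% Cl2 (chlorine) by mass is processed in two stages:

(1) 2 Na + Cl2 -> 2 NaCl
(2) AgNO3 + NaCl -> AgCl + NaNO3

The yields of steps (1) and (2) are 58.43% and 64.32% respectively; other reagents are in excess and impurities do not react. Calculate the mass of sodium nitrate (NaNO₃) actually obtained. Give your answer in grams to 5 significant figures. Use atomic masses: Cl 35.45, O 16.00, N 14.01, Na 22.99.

Pure Cl2 = 623.14 × 0.7279 = 453.584 g.
M(Cl2) = 2(35.45) = 70.90 g/mol.
M(NaNO3) = 22.99 + 14.01 + 3(16.00) = 85.00 g/mol.
n(Cl2) = 453.584 / 70.90 = 6.39751 mol.
Step 1 (Cl2:NaCl = 1:2): theoretical n(NaCl) = 12.7950 mol; at 58.43% yield, n(NaCl) = 7.47613 mol.
Step 2 (NaCl:NaNO3 = 1:1): theoretical n(NaNO3) = 7.47613 mol, so theoretical mass = 7.47613 × 85.00 = 635.471 g.
At 64.32% yield, actual mass of NaNO3 = 635.471 × 0.6432 = 408.735 g.

408.74 g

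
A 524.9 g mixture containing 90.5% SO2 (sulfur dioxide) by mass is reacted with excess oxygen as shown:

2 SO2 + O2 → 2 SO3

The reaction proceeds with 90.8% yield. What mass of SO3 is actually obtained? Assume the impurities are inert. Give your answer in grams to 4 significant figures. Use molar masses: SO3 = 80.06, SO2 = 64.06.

539.1 g

Pure SO2 available = 524.9 g × 0.905 = 475.03 g.
n(SO2) = 475.03 g / 64.06 g/mol = 7.4155 mol.
From the equation the SO2:SO3 mole ratio is 2:2, so n(SO3) = 7.4155 × 2/2 = 7.4155 mol.
Mass of SO3 = 7.4155 mol × 80.06 g/mol = 593.68 g.
Actual mass collected = 593.68 g × 0.908 = 539.06 g.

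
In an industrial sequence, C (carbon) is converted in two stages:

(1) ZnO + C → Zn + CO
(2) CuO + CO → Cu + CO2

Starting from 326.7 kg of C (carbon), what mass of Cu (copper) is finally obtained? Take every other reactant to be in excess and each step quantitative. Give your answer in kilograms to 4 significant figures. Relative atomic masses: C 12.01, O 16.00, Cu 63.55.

M(C) = 12.01 g/mol.
M(Cu) = 63.55 g/mol.
326.7 kg = 326700 g.
n(C) = 326700 / 12.01 = 27202 mol.
Step 1 gives a 1:1 ratio of C to CO, so n(CO) = 27202 mol.
In step 2 the CO:Cu ratio is 1:1, so n(Cu) = 27202 mol.
Mass of Cu = 27202 × 63.55 = 1.7287 × 10^6 g = 1729 kg.

1729 kg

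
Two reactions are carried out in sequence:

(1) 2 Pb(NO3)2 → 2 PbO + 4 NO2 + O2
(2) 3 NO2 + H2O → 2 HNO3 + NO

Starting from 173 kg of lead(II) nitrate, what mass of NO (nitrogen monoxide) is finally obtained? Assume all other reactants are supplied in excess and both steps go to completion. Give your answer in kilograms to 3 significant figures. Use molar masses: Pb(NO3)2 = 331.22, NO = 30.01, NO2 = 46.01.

10.4 kg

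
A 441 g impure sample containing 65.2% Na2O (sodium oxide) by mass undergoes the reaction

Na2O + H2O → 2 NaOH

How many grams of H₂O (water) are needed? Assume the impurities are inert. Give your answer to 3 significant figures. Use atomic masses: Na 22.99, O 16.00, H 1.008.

Mass of pure Na2O = 441 g × 0.652 = 287.5 g.
M(Na2O) = 2(22.99) + 16.00 = 61.98 g/mol.
M(H2O) = 2(1.008) + 16.00 = 18.016 g/mol.
n(Na2O) = 287.5 g / 61.98 g/mol = 4.639 mol.
From the equation the Na2O:H2O mole ratio is 1:1, so n(H2O) = 4.639 × 1/1 = 4.639 mol.
Mass of H2O = 4.639 mol × 18.016 g/mol = 83.58 g.

83.6 g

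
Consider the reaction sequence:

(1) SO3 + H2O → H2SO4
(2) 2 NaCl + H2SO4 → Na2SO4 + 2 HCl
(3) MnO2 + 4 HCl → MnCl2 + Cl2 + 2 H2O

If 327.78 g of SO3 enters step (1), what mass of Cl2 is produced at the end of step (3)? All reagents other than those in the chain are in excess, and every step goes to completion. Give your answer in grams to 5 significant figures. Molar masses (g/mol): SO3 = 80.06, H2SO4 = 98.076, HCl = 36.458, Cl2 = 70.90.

n(SO3) = 327.78 / 80.06 = 4.09418 mol.
Reaction (1): SO3→H2SO4 ratio 1:1 ⇒ n(H2SO4) = 4.09418 mol.
Reaction (2): H2SO4→HCl ratio 1:2 ⇒ n(HCl) = 8.18836 mol.
Reaction (3): HCl→Cl2 ratio 4:1 ⇒ n(Cl2) = 2.04709 mol.
Mass of Cl2 = 2.04709 × 70.90 = 145.139 g.

145.14 g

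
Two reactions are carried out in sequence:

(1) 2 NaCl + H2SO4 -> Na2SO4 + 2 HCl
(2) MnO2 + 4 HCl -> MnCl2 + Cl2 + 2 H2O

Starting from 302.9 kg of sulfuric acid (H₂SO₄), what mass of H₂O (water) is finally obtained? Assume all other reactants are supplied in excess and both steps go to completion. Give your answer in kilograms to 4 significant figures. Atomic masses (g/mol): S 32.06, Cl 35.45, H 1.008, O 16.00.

55.64 kg

M(H2SO4) = 2(1.008) + 32.06 + 4(16.00) = 98.076 g/mol.
M(H2O) = 2(1.008) + 16.00 = 18.016 g/mol.
302.9 kg = 302900 g.
n(H2SO4) = 302900 / 98.076 = 3088.4 mol.
Step 1 gives a 1:2 ratio of H2SO4 to HCl, so n(HCl) = 6176.8 mol.
In step 2 the HCl:H2O ratio is 4:2, so n(H2O) = 3088.4 mol.
Mass of H2O = 3088.4 × 18.016 = 55641 g = 55.64 kg.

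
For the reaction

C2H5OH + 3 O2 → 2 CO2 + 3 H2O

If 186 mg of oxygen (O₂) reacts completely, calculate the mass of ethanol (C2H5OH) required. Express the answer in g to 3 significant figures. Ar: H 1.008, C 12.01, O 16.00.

0.0893 g

M(O2) = 2(16.00) = 32.00 g/mol.
M(C2H5OH) = 2(12.01) + 6(1.008) + 16.00 = 46.068 g/mol.
Convert: 186 mg = 0.1860 g.
n(O2) = 0.1860 g / 32.00 g/mol = 0.005812 mol.
From the equation the O2:C2H5OH mole ratio is 3:1, so n(C2H5OH) = 0.005812 × 1/3 = 0.001937 mol.
Mass of C2H5OH = 0.001937 mol × 46.068 g/mol = 0.08926 g.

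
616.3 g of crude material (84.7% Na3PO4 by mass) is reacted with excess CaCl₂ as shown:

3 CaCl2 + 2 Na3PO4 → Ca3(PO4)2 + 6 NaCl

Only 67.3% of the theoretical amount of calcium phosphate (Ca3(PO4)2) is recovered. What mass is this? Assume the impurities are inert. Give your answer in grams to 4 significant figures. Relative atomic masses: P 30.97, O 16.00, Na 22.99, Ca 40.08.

Pure Na3PO4 available = 616.3 g × 0.847 = 522.01 g.
M(Na3PO4) = 3(22.99) + 30.97 + 4(16.00) = 163.94 g/mol.
M(Ca3(PO4)2) = 3(40.08) + 2(30.97) + 8(16.00) = 310.18 g/mol.
n(Na3PO4) = 522.01 g / 163.94 g/mol = 3.1841 mol.
From the equation the Na3PO4:Ca3(PO4)2 mole ratio is 2:1, so n(Ca3(PO4)2) = 3.1841 × 1/2 = 1.5921 mol.
Mass of Ca3(PO4)2 = 1.5921 mol × 310.18 g/mol = 493.83 g.
Actual mass collected = 493.83 g × 0.673 = 332.35 g.

332.3 g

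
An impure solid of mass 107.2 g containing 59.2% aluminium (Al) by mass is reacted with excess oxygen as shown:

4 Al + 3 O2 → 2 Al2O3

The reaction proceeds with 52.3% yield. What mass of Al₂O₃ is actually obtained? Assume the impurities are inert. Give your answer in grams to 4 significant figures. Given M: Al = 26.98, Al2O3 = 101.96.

Pure Al available = 107.2 g × 0.592 = 63.462 g.
n(Al) = 63.462 g / 26.98 g/mol = 2.3522 mol.
From the equation the Al:Al2O3 mole ratio is 4:2, so n(Al2O3) = 2.3522 × 2/4 = 1.1761 mol.
Mass of Al2O3 = 1.1761 mol × 101.96 g/mol = 119.92 g.
Actual mass collected = 119.92 g × 0.523 = 62.716 g.

62.72 g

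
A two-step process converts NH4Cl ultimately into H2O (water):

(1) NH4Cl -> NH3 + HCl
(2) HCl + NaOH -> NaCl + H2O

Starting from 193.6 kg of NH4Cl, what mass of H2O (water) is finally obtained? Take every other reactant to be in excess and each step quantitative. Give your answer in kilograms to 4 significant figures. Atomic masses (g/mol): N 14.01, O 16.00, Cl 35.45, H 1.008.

M(NH4Cl) = 14.01 + 4(1.008) + 35.45 = 53.492 g/mol.
M(H2O) = 2(1.008) + 16.00 = 18.016 g/mol.
193.6 kg = 193600 g.
n(NH4Cl) = 193600 / 53.492 = 3619.2 mol.
Step 1 gives a 1:1 ratio of NH4Cl to HCl, so n(HCl) = 3619.2 mol.
In step 2 the HCl:H2O ratio is 1:1, so n(H2O) = 3619.2 mol.
Mass of H2O = 3619.2 × 18.016 = 65204 g = 65.20 kg.

65.20 kg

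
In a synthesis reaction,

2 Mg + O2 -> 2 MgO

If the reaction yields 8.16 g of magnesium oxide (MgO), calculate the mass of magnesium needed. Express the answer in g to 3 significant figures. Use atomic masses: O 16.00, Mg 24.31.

M(MgO) = 24.31 + 16.00 = 40.31 g/mol.
M(Mg) = 24.31 g/mol.
n(MgO) = 8.160 g / 40.31 g/mol = 0.2024 mol.
From the equation the MgO:Mg mole ratio is 2:2, so n(Mg) = 0.2024 × 2/2 = 0.2024 mol.
Mass of Mg = 0.2024 mol × 24.31 g/mol = 4.921 g.

4.92 g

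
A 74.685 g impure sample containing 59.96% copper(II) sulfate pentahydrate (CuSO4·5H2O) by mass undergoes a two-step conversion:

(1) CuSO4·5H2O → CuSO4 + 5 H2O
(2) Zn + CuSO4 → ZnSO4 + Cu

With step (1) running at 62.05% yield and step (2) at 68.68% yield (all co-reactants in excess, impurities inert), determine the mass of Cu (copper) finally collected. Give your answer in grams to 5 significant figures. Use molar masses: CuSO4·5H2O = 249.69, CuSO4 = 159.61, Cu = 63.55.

Pure CuSO4·5H2O = 74.685 × 0.5996 = 44.7811 g.
n(CuSO4·5H2O) = 44.7811 / 249.69 = 0.179347 mol.
Step 1 (CuSO4·5H2O:CuSO4 = 1:1): theoretical n(CuSO4) = 0.179347 mol; at 62.05% yield, n(CuSO4) = 0.111285 mol.
Step 2 (CuSO4:Cu = 1:1): theoretical n(Cu) = 0.111285 mol, so theoretical mass = 0.111285 × 63.55 = 7.07215 g.
At 68.68% yield, actual mass of Cu = 7.07215 × 0.6868 = 4.85715 g.

4.8571 g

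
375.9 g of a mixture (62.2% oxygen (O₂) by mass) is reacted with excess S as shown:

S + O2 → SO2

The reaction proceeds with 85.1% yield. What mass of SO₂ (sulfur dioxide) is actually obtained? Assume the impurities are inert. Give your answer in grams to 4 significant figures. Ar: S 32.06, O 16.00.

398.3 g

Pure O2 available = 375.9 g × 0.622 = 233.81 g.
M(O2) = 2(16.00) = 32.00 g/mol.
M(SO2) = 32.06 + 2(16.00) = 64.06 g/mol.
n(O2) = 233.81 g / 32.00 g/mol = 7.3066 mol.
From the equation the O2:SO2 mole ratio is 1:1, so n(SO2) = 7.3066 × 1/1 = 7.3066 mol.
Mass of SO2 = 7.3066 mol × 64.06 g/mol = 468.06 g.
Actual mass collected = 468.06 g × 0.851 = 398.32 g.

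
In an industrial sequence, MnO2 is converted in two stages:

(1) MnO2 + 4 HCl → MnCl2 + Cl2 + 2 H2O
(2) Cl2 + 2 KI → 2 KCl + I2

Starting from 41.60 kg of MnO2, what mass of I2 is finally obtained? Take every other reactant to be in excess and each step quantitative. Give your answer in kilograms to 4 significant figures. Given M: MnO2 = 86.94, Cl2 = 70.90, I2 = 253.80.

41.60 kg = 41600 g.
n(MnO2) = 41600 / 86.94 = 478.49 mol.
Step 1 gives a 1:1 ratio of MnO2 to Cl2, so n(Cl2) = 478.49 mol.
In step 2 the Cl2:I2 ratio is 1:1, so n(I2) = 478.49 mol.
Mass of I2 = 478.49 × 253.80 = 121440 g = 121.4 kg.

121.4 kg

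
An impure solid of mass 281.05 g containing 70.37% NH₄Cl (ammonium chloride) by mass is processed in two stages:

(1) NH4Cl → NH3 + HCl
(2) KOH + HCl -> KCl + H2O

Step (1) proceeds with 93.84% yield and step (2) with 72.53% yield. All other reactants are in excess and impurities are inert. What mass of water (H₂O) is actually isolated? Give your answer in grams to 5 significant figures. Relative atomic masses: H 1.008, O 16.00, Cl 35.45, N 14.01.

45.336 g

Pure NH4Cl = 281.05 × 0.7037 = 197.775 g.
M(NH4Cl) = 14.01 + 4(1.008) + 35.45 = 53.492 g/mol.
M(H2O) = 2(1.008) + 16.00 = 18.016 g/mol.
n(NH4Cl) = 197.775 / 53.492 = 3.69728 mol.
Step 1 (NH4Cl:HCl = 1:1): theoretical n(HCl) = 3.69728 mol; at 93.84% yield, n(HCl) = 3.46953 mol.
Step 2 (HCl:H2O = 1:1): theoretical n(H2O) = 3.46953 mol, so theoretical mass = 3.46953 × 18.016 = 62.5070 g.
At 72.53% yield, actual mass of H2O = 62.5070 × 0.7253 = 45.3363 g.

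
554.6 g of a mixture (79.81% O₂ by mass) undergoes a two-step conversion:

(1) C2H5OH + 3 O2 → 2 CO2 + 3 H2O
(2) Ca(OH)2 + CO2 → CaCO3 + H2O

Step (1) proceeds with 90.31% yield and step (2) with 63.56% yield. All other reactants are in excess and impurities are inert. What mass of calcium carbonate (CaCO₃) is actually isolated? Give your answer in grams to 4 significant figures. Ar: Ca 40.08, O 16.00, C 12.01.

Pure O2 = 554.6 × 0.7981 = 442.63 g.
M(O2) = 2(16.00) = 32.00 g/mol.
M(CaCO3) = 40.08 + 12.01 + 3(16.00) = 100.09 g/mol.
n(O2) = 442.63 / 32.00 = 13.832 mol.
Step 1 (O2:CO2 = 3:2): theoretical n(CO2) = 9.2214 mol; at 90.31% yield, n(CO2) = 8.3278 mol.
Step 2 (CO2:CaCO3 = 1:1): theoretical n(CaCO3) = 8.3278 mol, so theoretical mass = 8.3278 × 100.09 = 833.53 g.
At 63.56% yield, actual mass of CaCO3 = 833.53 × 0.6356 = 529.79 g.

529.8 g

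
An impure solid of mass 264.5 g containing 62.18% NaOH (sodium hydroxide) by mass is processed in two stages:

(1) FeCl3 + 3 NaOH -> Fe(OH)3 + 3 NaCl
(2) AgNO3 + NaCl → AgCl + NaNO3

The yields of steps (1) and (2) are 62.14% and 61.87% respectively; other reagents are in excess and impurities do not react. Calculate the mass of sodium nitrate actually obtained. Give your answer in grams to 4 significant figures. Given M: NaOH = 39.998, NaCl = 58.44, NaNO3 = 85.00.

134.4 g

Pure NaOH = 264.5 × 0.6218 = 164.47 g.
n(NaOH) = 164.47 / 39.998 = 4.1119 mol.
Step 1 (NaOH:NaCl = 3:3): theoretical n(NaCl) = 4.1119 mol; at 62.14% yield, n(NaCl) = 2.5551 mol.
Step 2 (NaCl:NaNO3 = 1:1): theoretical n(NaNO3) = 2.5551 mol, so theoretical mass = 2.5551 × 85.00 = 217.18 g.
At 61.87% yield, actual mass of NaNO3 = 217.18 × 0.6187 = 134.37 g.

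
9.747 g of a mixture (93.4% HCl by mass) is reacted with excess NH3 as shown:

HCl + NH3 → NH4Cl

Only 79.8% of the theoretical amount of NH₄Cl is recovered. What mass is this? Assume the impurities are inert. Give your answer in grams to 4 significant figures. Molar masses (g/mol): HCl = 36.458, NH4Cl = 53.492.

Pure HCl available = 9.747 g × 0.934 = 9.1037 g.
n(HCl) = 9.1037 g / 36.458 g/mol = 0.24970 mol.
From the equation the HCl:NH4Cl mole ratio is 1:1, so n(NH4Cl) = 0.24970 × 1/1 = 0.24970 mol.
Mass of NH4Cl = 0.24970 mol × 53.492 g/mol = 13.357 g.
Actual mass collected = 13.357 g × 0.798 = 10.659 g.

10.66 g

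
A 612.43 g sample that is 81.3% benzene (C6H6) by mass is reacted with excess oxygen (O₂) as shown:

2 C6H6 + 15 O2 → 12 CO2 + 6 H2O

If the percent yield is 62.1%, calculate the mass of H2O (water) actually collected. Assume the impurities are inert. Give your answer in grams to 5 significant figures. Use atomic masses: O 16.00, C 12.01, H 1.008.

Pure C6H6 available = 612.43 g × 0.813 = 497.906 g.
M(C6H6) = 6(12.01) + 6(1.008) = 78.108 g/mol.
M(H2O) = 2(1.008) + 16.00 = 18.016 g/mol.
n(C6H6) = 497.906 g / 78.108 g/mol = 6.37458 mol.
From the equation the C6H6:H2O mole ratio is 2:6, so n(H2O) = 6.37458 × 6/2 = 19.1237 mol.
Mass of H2O = 19.1237 mol × 18.016 g/mol = 344.533 g.
Actual mass collected = 344.533 g × 0.621 = 213.955 g.

213.96 g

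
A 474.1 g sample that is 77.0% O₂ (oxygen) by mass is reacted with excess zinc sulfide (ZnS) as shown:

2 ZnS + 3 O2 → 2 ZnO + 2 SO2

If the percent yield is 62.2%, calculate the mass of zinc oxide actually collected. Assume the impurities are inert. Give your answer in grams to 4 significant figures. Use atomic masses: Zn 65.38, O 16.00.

385.0 g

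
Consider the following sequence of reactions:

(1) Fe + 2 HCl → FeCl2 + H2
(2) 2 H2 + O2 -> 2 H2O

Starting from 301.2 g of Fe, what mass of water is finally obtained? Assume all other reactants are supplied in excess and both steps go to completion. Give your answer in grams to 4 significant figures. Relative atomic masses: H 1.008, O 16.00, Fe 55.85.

M(Fe) = 55.85 g/mol.
M(H2O) = 2(1.008) + 16.00 = 18.016 g/mol.
n(Fe) = 301.20 / 55.85 = 5.3930 mol.
Step 1 gives a 1:1 ratio of Fe to H2, so n(H2) = 5.3930 mol.
In step 2 the H2:H2O ratio is 2:2, so n(H2O) = 5.3930 mol.
Mass of H2O = 5.3930 × 18.016 = 97.161 g.

97.16 g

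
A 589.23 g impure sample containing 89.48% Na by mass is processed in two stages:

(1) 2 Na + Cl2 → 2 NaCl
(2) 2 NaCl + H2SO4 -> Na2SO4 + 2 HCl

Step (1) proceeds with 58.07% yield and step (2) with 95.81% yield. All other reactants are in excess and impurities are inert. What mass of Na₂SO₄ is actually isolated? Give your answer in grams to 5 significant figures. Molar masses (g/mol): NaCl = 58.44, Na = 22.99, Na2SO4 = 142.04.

Pure Na = 589.23 × 0.8948 = 527.243 g.
n(Na) = 527.243 / 22.99 = 22.9336 mol.
Step 1 (Na:NaCl = 2:2): theoretical n(NaCl) = 22.9336 mol; at 58.07% yield, n(NaCl) = 13.3175 mol.
Step 2 (NaCl:Na2SO4 = 2:1): theoretical n(Na2SO4) = 6.65876 mol, so theoretical mass = 6.65876 × 142.04 = 945.811 g.
At 95.81% yield, actual mass of Na2SO4 = 945.811 × 0.9581 = 906.181 g.

906.18 g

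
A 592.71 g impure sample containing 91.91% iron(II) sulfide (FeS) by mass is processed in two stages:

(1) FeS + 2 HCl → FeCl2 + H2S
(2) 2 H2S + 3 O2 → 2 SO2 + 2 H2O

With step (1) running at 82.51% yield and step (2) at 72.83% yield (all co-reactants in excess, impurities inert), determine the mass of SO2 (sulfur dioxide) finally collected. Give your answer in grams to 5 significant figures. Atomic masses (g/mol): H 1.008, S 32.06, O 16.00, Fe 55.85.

238.55 g

Pure FeS = 592.71 × 0.9191 = 544.760 g.
M(FeS) = 55.85 + 32.06 = 87.91 g/mol.
M(SO2) = 32.06 + 2(16.00) = 64.06 g/mol.
n(FeS) = 544.760 / 87.91 = 6.19679 mol.
Step 1 (FeS:H2S = 1:1): theoretical n(H2S) = 6.19679 mol; at 82.51% yield, n(H2S) = 5.11297 mol.
Step 2 (H2S:SO2 = 2:2): theoretical n(SO2) = 5.11297 mol, so theoretical mass = 5.11297 × 64.06 = 327.537 g.
At 72.83% yield, actual mass of SO2 = 327.537 × 0.7283 = 238.545 g.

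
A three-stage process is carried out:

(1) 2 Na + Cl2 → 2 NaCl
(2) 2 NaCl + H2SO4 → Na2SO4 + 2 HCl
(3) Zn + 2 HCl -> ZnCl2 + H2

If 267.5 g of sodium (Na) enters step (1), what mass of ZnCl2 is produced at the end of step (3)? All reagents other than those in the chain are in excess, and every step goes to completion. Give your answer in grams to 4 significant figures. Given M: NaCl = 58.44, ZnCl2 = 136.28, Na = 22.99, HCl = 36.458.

n(Na) = 267.5 / 22.99 = 11.635 mol.
Reaction (1): Na→NaCl ratio 2:2 ⇒ n(NaCl) = 11.635 mol.
Reaction (2): NaCl→HCl ratio 2:2 ⇒ n(HCl) = 11.635 mol.
Reaction (3): HCl→ZnCl2 ratio 2:1 ⇒ n(ZnCl2) = 5.8177 mol.
Mass of ZnCl2 = 5.8177 × 136.28 = 792.84 g.

792.8 g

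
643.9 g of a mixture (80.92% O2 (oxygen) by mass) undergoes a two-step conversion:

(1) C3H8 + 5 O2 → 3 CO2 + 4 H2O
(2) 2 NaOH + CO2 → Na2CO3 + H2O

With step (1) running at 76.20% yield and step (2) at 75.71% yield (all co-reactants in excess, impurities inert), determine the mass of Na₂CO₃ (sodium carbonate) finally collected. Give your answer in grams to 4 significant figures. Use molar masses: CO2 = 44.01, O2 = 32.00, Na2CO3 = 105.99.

Pure O2 = 643.9 × 0.8092 = 521.04 g.
n(O2) = 521.04 / 32.00 = 16.283 mol.
Step 1 (O2:CO2 = 5:3): theoretical n(CO2) = 9.7696 mol; at 76.20% yield, n(CO2) = 7.4444 mol.
Step 2 (CO2:Na2CO3 = 1:1): theoretical n(Na2CO3) = 7.4444 mol, so theoretical mass = 7.4444 × 105.99 = 789.03 g.
At 75.71% yield, actual mass of Na2CO3 = 789.03 × 0.7571 = 597.38 g.

597.4 g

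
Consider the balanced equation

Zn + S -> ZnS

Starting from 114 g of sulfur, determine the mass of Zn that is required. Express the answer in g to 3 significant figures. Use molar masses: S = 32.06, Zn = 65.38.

232 g

n(S) = 114.0 g / 32.06 g/mol = 3.556 mol.
From the equation the S:Zn mole ratio is 1:1, so n(Zn) = 3.556 × 1/1 = 3.556 mol.
Mass of Zn = 3.556 mol × 65.38 g/mol = 232.5 g.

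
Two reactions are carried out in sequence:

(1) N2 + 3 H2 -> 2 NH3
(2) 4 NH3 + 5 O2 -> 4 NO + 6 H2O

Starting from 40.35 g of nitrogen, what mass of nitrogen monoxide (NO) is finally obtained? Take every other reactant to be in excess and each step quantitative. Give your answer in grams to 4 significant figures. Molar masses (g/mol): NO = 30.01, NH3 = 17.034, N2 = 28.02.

86.43 g

n(N2) = 40.350 / 28.02 = 1.4400 mol.
Step 1 gives a 1:2 ratio of N2 to NH3, so n(NH3) = 2.8801 mol.
In step 2 the NH3:NO ratio is 4:4, so n(NO) = 2.8801 mol.
Mass of NO = 2.8801 × 30.01 = 86.431 g.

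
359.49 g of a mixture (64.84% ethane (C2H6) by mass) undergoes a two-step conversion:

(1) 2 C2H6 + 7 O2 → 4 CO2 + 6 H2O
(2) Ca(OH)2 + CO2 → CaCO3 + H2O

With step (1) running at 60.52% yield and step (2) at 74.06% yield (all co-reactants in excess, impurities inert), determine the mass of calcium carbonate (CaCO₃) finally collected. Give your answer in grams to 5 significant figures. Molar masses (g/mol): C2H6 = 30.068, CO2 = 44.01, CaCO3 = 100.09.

Pure C2H6 = 359.49 × 0.6484 = 233.093 g.
n(C2H6) = 233.093 / 30.068 = 7.75221 mol.
Step 1 (C2H6:CO2 = 2:4): theoretical n(CO2) = 15.5044 mol; at 60.52% yield, n(CO2) = 9.38327 mol.
Step 2 (CO2:CaCO3 = 1:1): theoretical n(CaCO3) = 9.38327 mol, so theoretical mass = 9.38327 × 100.09 = 939.171 g.
At 74.06% yield, actual mass of CaCO3 = 939.171 × 0.7406 = 695.550 g.

695.55 g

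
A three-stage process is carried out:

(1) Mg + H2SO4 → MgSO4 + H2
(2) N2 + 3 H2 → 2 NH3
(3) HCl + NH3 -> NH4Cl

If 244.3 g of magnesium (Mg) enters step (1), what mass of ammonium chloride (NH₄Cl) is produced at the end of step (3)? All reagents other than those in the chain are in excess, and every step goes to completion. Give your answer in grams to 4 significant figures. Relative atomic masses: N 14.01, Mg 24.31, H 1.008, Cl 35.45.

358.4 g

M(Mg) = 24.31 g/mol.
M(NH4Cl) = 14.01 + 4(1.008) + 35.45 = 53.492 g/mol.
n(Mg) = 244.3 / 24.31 = 10.049 mol.
Reaction (1): Mg→H2 ratio 1:1 ⇒ n(H2) = 10.049 mol.
Reaction (2): H2→NH3 ratio 3:2 ⇒ n(NH3) = 6.6996 mol.
Reaction (3): NH3→NH4Cl ratio 1:1 ⇒ n(NH4Cl) = 6.6996 mol.
Mass of NH4Cl = 6.6996 × 53.492 = 358.37 g.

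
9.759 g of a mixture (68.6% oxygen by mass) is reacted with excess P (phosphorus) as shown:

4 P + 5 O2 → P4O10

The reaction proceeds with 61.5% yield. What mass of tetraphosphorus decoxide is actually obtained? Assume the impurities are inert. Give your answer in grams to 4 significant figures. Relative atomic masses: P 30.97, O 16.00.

Pure O2 available = 9.759 g × 0.686 = 6.6947 g.
M(O2) = 2(16.00) = 32.00 g/mol.
M(P4O10) = 4(30.97) + 10(16.00) = 283.88 g/mol.
n(O2) = 6.6947 g / 32.00 g/mol = 0.20921 mol.
From the equation the O2:P4O10 mole ratio is 5:1, so n(P4O10) = 0.20921 × 1/5 = 0.041842 mol.
Mass of P4O10 = 0.041842 mol × 283.88 g/mol = 11.878 g.
Actual mass collected = 11.878 g × 0.615 = 7.3050 g.

7.305 g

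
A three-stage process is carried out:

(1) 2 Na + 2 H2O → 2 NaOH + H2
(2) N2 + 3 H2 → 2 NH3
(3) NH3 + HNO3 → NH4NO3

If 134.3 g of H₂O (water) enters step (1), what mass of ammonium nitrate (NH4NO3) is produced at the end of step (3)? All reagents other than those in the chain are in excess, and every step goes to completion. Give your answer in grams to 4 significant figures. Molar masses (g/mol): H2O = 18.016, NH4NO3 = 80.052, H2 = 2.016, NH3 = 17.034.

n(H2O) = 134.3 / 18.016 = 7.4545 mol.
Reaction (1): H2O→H2 ratio 2:1 ⇒ n(H2) = 3.7272 mol.
Reaction (2): H2→NH3 ratio 3:2 ⇒ n(NH3) = 2.4848 mol.
Reaction (3): NH3→NH4NO3 ratio 1:1 ⇒ n(NH4NO3) = 2.4848 mol.
Mass of NH4NO3 = 2.4848 × 80.052 = 198.92 g.

198.9 g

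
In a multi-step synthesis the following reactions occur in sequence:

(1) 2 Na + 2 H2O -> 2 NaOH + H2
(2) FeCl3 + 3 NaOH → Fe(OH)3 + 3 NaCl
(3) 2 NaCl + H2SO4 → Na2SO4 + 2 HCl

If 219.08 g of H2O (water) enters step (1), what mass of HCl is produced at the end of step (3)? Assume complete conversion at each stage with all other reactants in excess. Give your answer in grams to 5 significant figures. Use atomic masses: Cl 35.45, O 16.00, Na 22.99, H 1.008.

443.34 g

M(H2O) = 2(1.008) + 16.00 = 18.016 g/mol.
M(HCl) = 1.008 + 35.45 = 36.458 g/mol.
n(H2O) = 219.08 / 18.016 = 12.1603 mol.
Reaction (1): H2O→NaOH ratio 2:2 ⇒ n(NaOH) = 12.1603 mol.
Reaction (2): NaOH→NaCl ratio 3:3 ⇒ n(NaCl) = 12.1603 mol.
Reaction (3): NaCl→HCl ratio 2:2 ⇒ n(HCl) = 12.1603 mol.
Mass of HCl = 12.1603 × 36.458 = 443.340 g.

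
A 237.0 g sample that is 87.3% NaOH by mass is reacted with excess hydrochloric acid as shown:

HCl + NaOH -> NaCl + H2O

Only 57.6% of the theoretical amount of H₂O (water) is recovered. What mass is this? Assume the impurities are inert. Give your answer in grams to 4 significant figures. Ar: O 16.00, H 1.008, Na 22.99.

Pure NaOH available = 237.0 g × 0.873 = 206.90 g.
M(NaOH) = 22.99 + 16.00 + 1.008 = 39.998 g/mol.
M(H2O) = 2(1.008) + 16.00 = 18.016 g/mol.
n(NaOH) = 206.90 g / 39.998 g/mol = 5.1728 mol.
From the equation the NaOH:H2O mole ratio is 1:1, so n(H2O) = 5.1728 × 1/1 = 5.1728 mol.
Mass of H2O = 5.1728 mol × 18.016 g/mol = 93.193 g.
Actual mass collected = 93.193 g × 0.576 = 53.679 g.

53.68 g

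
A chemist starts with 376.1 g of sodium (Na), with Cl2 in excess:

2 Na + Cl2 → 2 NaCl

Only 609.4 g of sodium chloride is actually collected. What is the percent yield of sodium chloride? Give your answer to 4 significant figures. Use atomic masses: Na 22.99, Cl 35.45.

M(Na) = 22.99 g/mol.
M(NaCl) = 22.99 + 35.45 = 58.44 g/mol.
n(Na) = 376.10 g / 22.99 g/mol = 16.359 mol.
From the equation the Na:NaCl mole ratio is 2:2, so n(NaCl) = 16.359 × 2/2 = 16.359 mol.
Mass of NaCl = 16.359 mol × 58.44 g/mol = 956.04 g.
This is the theoretical yield. Percent yield = 609.4 g / 956.04 g × 100% = 63.742%.

63.74 %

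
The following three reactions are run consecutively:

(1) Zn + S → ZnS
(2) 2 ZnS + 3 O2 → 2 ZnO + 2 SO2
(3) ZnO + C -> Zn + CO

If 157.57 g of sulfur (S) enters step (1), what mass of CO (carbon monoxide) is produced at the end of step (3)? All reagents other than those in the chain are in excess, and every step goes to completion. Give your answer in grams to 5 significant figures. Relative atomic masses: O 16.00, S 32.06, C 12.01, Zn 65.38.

137.66 g

M(S) = 32.06 g/mol.
M(CO) = 12.01 + 16.00 = 28.01 g/mol.
n(S) = 157.57 / 32.06 = 4.91485 mol.
Reaction (1): S→ZnS ratio 1:1 ⇒ n(ZnS) = 4.91485 mol.
Reaction (2): ZnS→ZnO ratio 2:2 ⇒ n(ZnO) = 4.91485 mol.
Reaction (3): ZnO→CO ratio 1:1 ⇒ n(CO) = 4.91485 mol.
Mass of CO = 4.91485 × 28.01 = 137.665 g.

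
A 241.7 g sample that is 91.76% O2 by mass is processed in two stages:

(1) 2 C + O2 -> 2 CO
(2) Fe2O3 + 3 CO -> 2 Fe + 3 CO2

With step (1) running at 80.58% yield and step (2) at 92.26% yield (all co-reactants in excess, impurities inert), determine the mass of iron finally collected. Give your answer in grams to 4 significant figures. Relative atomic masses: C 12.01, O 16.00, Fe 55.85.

383.7 g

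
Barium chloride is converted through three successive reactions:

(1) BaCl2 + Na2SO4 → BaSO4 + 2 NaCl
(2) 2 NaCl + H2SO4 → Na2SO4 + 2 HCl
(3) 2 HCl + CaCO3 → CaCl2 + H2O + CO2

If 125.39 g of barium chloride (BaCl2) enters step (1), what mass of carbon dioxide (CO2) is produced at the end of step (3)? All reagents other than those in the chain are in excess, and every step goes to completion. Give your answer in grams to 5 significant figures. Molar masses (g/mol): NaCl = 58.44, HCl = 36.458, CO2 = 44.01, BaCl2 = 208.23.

26.502 g

n(BaCl2) = 125.39 / 208.23 = 0.602171 mol.
Reaction (1): BaCl2→NaCl ratio 1:2 ⇒ n(NaCl) = 1.20434 mol.
Reaction (2): NaCl→HCl ratio 2:2 ⇒ n(HCl) = 1.20434 mol.
Reaction (3): HCl→CO2 ratio 2:1 ⇒ n(CO2) = 0.602171 mol.
Mass of CO2 = 0.602171 × 44.01 = 26.5015 g.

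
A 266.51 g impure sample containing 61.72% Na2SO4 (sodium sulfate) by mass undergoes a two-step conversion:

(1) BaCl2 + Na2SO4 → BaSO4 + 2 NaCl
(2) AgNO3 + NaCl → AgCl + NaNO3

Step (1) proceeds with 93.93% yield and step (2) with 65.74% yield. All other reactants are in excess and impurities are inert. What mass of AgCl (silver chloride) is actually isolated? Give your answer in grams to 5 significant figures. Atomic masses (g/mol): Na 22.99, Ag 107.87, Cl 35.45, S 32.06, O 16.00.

204.97 g

Pure Na2SO4 = 266.51 × 0.6172 = 164.490 g.
M(Na2SO4) = 2(22.99) + 32.06 + 4(16.00) = 142.04 g/mol.
M(AgCl) = 107.87 + 35.45 = 143.32 g/mol.
n(Na2SO4) = 164.490 / 142.04 = 1.15805 mol.
Step 1 (Na2SO4:NaCl = 1:2): theoretical n(NaCl) = 2.31611 mol; at 93.93% yield, n(NaCl) = 2.17552 mol.
Step 2 (NaCl:AgCl = 1:1): theoretical n(AgCl) = 2.17552 mol, so theoretical mass = 2.17552 × 143.32 = 311.796 g.
At 65.74% yield, actual mass of AgCl = 311.796 × 0.6574 = 204.974 g.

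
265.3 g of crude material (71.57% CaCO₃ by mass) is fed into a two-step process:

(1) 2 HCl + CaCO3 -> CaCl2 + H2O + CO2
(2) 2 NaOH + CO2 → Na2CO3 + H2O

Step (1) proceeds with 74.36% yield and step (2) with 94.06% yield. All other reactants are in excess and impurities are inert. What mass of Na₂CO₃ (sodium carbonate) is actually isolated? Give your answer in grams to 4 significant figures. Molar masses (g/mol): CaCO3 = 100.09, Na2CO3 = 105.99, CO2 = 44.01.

Pure CaCO3 = 265.3 × 0.7157 = 189.88 g.
n(CaCO3) = 189.88 / 100.09 = 1.8970 mol.
Step 1 (CaCO3:CO2 = 1:1): theoretical n(CO2) = 1.8970 mol; at 74.36% yield, n(CO2) = 1.4106 mol.
Step 2 (CO2:Na2CO3 = 1:1): theoretical n(Na2CO3) = 1.4106 mol, so theoretical mass = 1.4106 × 105.99 = 149.51 g.
At 94.06% yield, actual mass of Na2CO3 = 149.51 × 0.9406 = 140.63 g.

140.6 g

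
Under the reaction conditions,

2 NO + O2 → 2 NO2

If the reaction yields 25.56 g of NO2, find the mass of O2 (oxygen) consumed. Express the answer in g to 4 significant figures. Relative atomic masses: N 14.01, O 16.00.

M(NO2) = 14.01 + 2(16.00) = 46.01 g/mol.
M(O2) = 2(16.00) = 32.00 g/mol.
n(NO2) = 25.560 g / 46.01 g/mol = 0.55553 mol.
From the equation the NO2:O2 mole ratio is 2:1, so n(O2) = 0.55553 × 1/2 = 0.27777 mol.
Mass of O2 = 0.27777 mol × 32.00 g/mol = 8.8885 g.

8.889 g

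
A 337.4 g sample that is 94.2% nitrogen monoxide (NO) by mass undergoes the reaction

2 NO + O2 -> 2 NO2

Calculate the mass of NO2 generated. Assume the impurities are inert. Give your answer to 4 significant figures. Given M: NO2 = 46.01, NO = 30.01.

487.3 g

Mass of pure NO = 337.4 g × 0.942 = 317.83 g.
n(NO) = 317.83 g / 30.01 g/mol = 10.591 mol.
From the equation the NO:NO2 mole ratio is 2:2, so n(NO2) = 10.591 × 2/2 = 10.591 mol.
Mass of NO2 = 10.591 mol × 46.01 g/mol = 487.28 g.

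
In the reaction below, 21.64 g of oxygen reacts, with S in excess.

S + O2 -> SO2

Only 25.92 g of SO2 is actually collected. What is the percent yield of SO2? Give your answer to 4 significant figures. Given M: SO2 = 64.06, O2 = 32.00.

n(O2) = 21.640 g / 32.00 g/mol = 0.67625 mol.
From the equation the O2:SO2 mole ratio is 1:1, so n(SO2) = 0.67625 × 1/1 = 0.67625 mol.
Mass of SO2 = 0.67625 mol × 64.06 g/mol = 43.321 g.
This is the theoretical yield. Percent yield = 25.92 g / 43.321 g × 100% = 59.833%.

59.83 %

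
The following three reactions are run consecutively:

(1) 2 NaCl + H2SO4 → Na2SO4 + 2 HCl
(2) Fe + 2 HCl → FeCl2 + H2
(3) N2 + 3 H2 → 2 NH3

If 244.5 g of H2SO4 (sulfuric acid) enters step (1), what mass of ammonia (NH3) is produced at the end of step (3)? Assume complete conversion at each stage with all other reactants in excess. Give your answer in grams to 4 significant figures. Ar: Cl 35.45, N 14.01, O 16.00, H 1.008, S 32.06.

M(H2SO4) = 2(1.008) + 32.06 + 4(16.00) = 98.076 g/mol.
M(NH3) = 14.01 + 3(1.008) = 17.034 g/mol.
n(H2SO4) = 244.5 / 98.076 = 2.4930 mol.
Reaction (1): H2SO4→HCl ratio 1:2 ⇒ n(HCl) = 4.9859 mol.
Reaction (2): HCl→H2 ratio 2:1 ⇒ n(H2) = 2.4930 mol.
Reaction (3): H2→NH3 ratio 3:2 ⇒ n(NH3) = 1.6620 mol.
Mass of NH3 = 1.6620 × 17.034 = 28.310 g.

28.31 g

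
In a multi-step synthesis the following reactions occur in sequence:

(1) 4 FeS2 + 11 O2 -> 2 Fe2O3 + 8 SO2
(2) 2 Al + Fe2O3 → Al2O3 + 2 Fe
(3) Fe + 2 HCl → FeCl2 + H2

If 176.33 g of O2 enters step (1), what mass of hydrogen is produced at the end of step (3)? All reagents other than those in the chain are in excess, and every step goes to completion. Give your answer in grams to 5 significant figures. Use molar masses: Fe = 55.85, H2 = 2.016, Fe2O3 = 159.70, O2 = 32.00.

n(O2) = 176.33 / 32.00 = 5.51031 mol.
Reaction (1): O2→Fe2O3 ratio 11:2 ⇒ n(Fe2O3) = 1.00188 mol.
Reaction (2): Fe2O3→Fe ratio 1:2 ⇒ n(Fe) = 2.00375 mol.
Reaction (3): Fe→H2 ratio 1:1 ⇒ n(H2) = 2.00375 mol.
Mass of H2 = 2.00375 × 2.016 = 4.03956 g.

4.0396 g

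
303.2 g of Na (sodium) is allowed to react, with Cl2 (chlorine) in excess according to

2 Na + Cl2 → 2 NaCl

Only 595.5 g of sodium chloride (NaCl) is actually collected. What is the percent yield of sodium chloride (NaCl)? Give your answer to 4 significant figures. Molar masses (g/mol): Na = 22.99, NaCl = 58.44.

n(Na) = 303.20 g / 22.99 g/mol = 13.188 mol.
From the equation the Na:NaCl mole ratio is 2:2, so n(NaCl) = 13.188 × 2/2 = 13.188 mol.
Mass of NaCl = 13.188 mol × 58.44 g/mol = 770.73 g.
This is the theoretical yield. Percent yield = 595.5 g / 770.73 g × 100% = 77.265%.

77.26 %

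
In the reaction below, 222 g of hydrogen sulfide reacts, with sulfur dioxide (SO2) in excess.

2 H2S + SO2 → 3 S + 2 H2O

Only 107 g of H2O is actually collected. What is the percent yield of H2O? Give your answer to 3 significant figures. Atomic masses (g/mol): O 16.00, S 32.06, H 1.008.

91.2 %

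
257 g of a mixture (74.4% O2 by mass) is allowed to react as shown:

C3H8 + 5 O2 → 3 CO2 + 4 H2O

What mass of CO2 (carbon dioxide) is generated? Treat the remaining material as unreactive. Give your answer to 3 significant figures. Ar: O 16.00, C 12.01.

158 g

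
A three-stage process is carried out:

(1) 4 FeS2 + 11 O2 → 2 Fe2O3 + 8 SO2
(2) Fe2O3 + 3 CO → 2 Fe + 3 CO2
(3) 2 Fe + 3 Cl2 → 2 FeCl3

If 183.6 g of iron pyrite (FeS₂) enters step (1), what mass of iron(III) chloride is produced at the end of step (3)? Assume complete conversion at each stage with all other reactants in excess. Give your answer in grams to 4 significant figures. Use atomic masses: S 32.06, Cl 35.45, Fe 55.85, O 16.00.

M(FeS2) = 55.85 + 2(32.06) = 119.97 g/mol.
M(FeCl3) = 55.85 + 3(35.45) = 162.20 g/mol.
n(FeS2) = 183.6 / 119.97 = 1.5304 mol.
Reaction (1): FeS2→Fe2O3 ratio 4:2 ⇒ n(Fe2O3) = 0.76519 mol.
Reaction (2): Fe2O3→Fe ratio 1:2 ⇒ n(Fe) = 1.5304 mol.
Reaction (3): Fe→FeCl3 ratio 2:2 ⇒ n(FeCl3) = 1.5304 mol.
Mass of FeCl3 = 1.5304 × 162.20 = 248.23 g.

248.2 g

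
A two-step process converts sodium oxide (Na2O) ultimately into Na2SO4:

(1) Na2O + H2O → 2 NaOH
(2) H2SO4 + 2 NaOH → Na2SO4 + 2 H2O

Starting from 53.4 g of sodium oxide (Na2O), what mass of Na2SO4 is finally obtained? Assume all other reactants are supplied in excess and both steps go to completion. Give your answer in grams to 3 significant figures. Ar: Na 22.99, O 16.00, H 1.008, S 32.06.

122 g

M(Na2O) = 2(22.99) + 16.00 = 61.98 g/mol.
M(Na2SO4) = 2(22.99) + 32.06 + 4(16.00) = 142.04 g/mol.
n(Na2O) = 53.40 / 61.98 = 0.8616 mol.
Step 1 gives a 1:2 ratio of Na2O to NaOH, so n(NaOH) = 1.723 mol.
In step 2 the NaOH:Na2SO4 ratio is 2:1, so n(Na2SO4) = 0.8616 mol.
Mass of Na2SO4 = 0.8616 × 142.04 = 122.4 g.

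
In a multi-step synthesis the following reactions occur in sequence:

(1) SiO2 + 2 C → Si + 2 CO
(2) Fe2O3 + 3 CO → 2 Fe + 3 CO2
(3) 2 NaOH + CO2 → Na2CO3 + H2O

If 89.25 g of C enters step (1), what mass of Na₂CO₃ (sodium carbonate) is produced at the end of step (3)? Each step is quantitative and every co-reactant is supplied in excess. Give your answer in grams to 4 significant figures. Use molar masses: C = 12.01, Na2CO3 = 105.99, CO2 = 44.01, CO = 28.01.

787.6 g

n(C) = 89.25 / 12.01 = 7.4313 mol.
Reaction (1): C→CO ratio 2:2 ⇒ n(CO) = 7.4313 mol.
Reaction (2): CO→CO2 ratio 3:3 ⇒ n(CO2) = 7.4313 mol.
Reaction (3): CO2→Na2CO3 ratio 1:1 ⇒ n(Na2CO3) = 7.4313 mol.
Mass of Na2CO3 = 7.4313 × 105.99 = 787.64 g.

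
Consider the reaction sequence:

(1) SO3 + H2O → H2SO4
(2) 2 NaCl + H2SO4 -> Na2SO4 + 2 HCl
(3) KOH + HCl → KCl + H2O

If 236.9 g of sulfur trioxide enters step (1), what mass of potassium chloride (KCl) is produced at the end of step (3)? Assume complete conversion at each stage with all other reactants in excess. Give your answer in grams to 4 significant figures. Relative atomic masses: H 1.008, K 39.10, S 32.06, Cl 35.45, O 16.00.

M(SO3) = 32.06 + 3(16.00) = 80.06 g/mol.
M(KCl) = 39.10 + 35.45 = 74.55 g/mol.
n(SO3) = 236.9 / 80.06 = 2.9590 mol.
Reaction (1): SO3→H2SO4 ratio 1:1 ⇒ n(H2SO4) = 2.9590 mol.
Reaction (2): H2SO4→HCl ratio 1:2 ⇒ n(HCl) = 5.9181 mol.
Reaction (3): HCl→KCl ratio 1:1 ⇒ n(KCl) = 5.9181 mol.
Mass of KCl = 5.9181 × 74.55 = 441.19 g.

441.2 g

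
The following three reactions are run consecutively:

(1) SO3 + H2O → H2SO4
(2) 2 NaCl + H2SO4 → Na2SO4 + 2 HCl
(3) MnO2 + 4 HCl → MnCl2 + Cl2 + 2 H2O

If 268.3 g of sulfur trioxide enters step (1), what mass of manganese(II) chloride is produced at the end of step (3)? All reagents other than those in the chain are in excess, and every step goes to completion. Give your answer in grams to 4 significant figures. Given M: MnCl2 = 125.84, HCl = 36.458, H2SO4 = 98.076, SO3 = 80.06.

210.9 g

n(SO3) = 268.3 / 80.06 = 3.3512 mol.
Reaction (1): SO3→H2SO4 ratio 1:1 ⇒ n(H2SO4) = 3.3512 mol.
Reaction (2): H2SO4→HCl ratio 1:2 ⇒ n(HCl) = 6.7025 mol.
Reaction (3): HCl→MnCl2 ratio 4:1 ⇒ n(MnCl2) = 1.6756 mol.
Mass of MnCl2 = 1.6756 × 125.84 = 210.86 g.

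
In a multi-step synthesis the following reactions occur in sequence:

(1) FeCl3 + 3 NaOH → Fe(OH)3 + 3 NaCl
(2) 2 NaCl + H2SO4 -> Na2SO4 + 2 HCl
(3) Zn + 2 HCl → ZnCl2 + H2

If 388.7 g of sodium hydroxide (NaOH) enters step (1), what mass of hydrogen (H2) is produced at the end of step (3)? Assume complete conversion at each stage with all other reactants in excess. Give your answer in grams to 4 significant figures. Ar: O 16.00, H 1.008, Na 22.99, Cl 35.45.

9.796 g

M(NaOH) = 22.99 + 16.00 + 1.008 = 39.998 g/mol.
M(H2) = 2(1.008) = 2.016 g/mol.
n(NaOH) = 388.7 / 39.998 = 9.7180 mol.
Reaction (1): NaOH→NaCl ratio 3:3 ⇒ n(NaCl) = 9.7180 mol.
Reaction (2): NaCl→HCl ratio 2:2 ⇒ n(HCl) = 9.7180 mol.
Reaction (3): HCl→H2 ratio 2:1 ⇒ n(H2) = 4.8590 mol.
Mass of H2 = 4.8590 × 2.016 = 9.7957 g.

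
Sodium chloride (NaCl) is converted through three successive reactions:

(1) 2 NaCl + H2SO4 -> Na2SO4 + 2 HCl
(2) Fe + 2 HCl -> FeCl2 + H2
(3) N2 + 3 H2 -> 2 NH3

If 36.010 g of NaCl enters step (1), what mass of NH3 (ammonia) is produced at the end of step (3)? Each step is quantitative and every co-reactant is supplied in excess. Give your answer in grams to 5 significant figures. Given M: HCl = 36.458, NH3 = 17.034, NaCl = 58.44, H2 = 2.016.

3.4987 g

n(NaCl) = 36.010 / 58.44 = 0.616188 mol.
Reaction (1): NaCl→HCl ratio 2:2 ⇒ n(HCl) = 0.616188 mol.
Reaction (2): HCl→H2 ratio 2:1 ⇒ n(H2) = 0.308094 mol.
Reaction (3): H2→NH3 ratio 3:2 ⇒ n(NH3) = 0.205396 mol.
Mass of NH3 = 0.205396 × 17.034 = 3.49871 g.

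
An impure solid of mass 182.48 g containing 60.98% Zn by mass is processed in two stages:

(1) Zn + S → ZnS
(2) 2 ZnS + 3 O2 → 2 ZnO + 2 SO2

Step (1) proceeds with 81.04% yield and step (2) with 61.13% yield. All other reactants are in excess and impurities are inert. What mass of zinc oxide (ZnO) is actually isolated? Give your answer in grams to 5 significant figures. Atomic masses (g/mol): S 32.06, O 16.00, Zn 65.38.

68.617 g

Pure Zn = 182.48 × 0.6098 = 111.276 g.
M(Zn) = 65.38 g/mol.
M(ZnO) = 65.38 + 16.00 = 81.38 g/mol.
n(Zn) = 111.276 / 65.38 = 1.70199 mol.
Step 1 (Zn:ZnS = 1:1): theoretical n(ZnS) = 1.70199 mol; at 81.04% yield, n(ZnS) = 1.37930 mol.
Step 2 (ZnS:ZnO = 2:2): theoretical n(ZnO) = 1.37930 mol, so theoretical mass = 1.37930 × 81.38 = 112.247 g.
At 61.13% yield, actual mass of ZnO = 112.247 × 0.6113 = 68.6166 g.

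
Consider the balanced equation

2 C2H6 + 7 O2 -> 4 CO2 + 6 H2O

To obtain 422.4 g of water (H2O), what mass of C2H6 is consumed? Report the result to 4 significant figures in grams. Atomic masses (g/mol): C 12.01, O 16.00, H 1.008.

M(H2O) = 2(1.008) + 16.00 = 18.016 g/mol.
M(C2H6) = 2(12.01) + 6(1.008) = 30.068 g/mol.
n(H2O) = 422.40 g / 18.016 g/mol = 23.446 mol.
From the equation the H2O:C2H6 mole ratio is 6:2, so n(C2H6) = 23.446 × 2/6 = 7.8153 mol.
Mass of C2H6 = 7.8153 mol × 30.068 g/mol = 234.99 g.

235.0 g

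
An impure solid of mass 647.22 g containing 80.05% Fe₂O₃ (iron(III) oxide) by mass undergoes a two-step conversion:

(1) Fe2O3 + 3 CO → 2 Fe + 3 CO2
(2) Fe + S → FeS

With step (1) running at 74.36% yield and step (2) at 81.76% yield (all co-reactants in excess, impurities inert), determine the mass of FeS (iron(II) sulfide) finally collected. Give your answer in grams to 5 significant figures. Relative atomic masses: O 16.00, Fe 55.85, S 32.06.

346.78 g

Pure Fe2O3 = 647.22 × 0.8005 = 518.100 g.
M(Fe2O3) = 2(55.85) + 3(16.00) = 159.70 g/mol.
M(FeS) = 55.85 + 32.06 = 87.91 g/mol.
n(Fe2O3) = 518.100 / 159.70 = 3.24421 mol.
Step 1 (Fe2O3:Fe = 1:2): theoretical n(Fe) = 6.48841 mol; at 74.36% yield, n(Fe) = 4.82478 mol.
Step 2 (Fe:FeS = 1:1): theoretical n(FeS) = 4.82478 mol, so theoretical mass = 4.82478 × 87.91 = 424.147 g.
At 81.76% yield, actual mass of FeS = 424.147 × 0.8176 = 346.782 g.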